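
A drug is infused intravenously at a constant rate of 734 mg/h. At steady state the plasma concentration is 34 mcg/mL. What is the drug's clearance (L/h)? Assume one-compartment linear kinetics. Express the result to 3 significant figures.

21.6 L/h

At steady state, infusion rate = CL × Css, so CL = rate / Css.
CL = 734 / 34 = 21.59 L/h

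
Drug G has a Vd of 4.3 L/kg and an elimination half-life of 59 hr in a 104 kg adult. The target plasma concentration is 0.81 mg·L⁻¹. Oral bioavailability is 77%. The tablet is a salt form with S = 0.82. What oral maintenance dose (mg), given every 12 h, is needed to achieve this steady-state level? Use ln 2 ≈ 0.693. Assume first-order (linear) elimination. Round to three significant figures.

80.9 mg

Vd = 4.3 L/kg × 104 kg = 447.2 L
CL = ln 2 · Vd / t½ = 0.693 × 447.2 / 59 = 5.253 L/h
D = CL × Css × τ / F / S = 5.253 × 0.81 × 12 / 0.77 / 0.82 = 80.87 mg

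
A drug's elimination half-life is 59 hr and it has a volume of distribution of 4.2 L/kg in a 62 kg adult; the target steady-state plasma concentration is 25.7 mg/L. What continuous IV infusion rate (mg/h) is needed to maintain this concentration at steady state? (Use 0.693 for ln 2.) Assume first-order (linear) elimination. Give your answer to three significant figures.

78.6 mg/h

Vd = 4.2 L/kg × 62 kg = 260.4 L
CL = 0.693 × Vd / t½ = 0.693 × 260.4 / 59 = 3.059 L/h
Infusion rate = CL × Css = 3.059 × 25.7 = 78.62 mg/h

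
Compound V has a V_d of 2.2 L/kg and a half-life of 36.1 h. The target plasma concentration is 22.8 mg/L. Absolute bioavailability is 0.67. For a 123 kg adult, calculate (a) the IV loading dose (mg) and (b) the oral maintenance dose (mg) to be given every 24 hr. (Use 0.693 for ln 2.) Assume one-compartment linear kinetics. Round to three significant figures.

Vd(total) = 123 kg × 2.2 L/kg = 270.6 L
LD = Vd × C = 270.6 × 22.8 = 6170 mg
CL = 0.693 × Vd / t½ = 0.693 × 270.6 / 36.1 = 5.195 L/h
D = CL × Css × τ / F = 5.195 × 22.8 × 24 / 0.67 = 4243 mg

(a) 6170 mg; (b) 4240 mg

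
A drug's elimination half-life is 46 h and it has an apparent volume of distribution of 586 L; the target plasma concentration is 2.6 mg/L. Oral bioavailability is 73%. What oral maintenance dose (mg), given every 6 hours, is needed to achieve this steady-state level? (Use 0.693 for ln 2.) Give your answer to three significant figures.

189 mg

k = 0.693/46 = 0.01507 h⁻¹, so CL = k·Vd = 0.01507 × 586.0 = 8.831 L/h
D = CL × Css × τ / F = 8.831 × 2.6 × 6 / 0.73 = 188.7 mg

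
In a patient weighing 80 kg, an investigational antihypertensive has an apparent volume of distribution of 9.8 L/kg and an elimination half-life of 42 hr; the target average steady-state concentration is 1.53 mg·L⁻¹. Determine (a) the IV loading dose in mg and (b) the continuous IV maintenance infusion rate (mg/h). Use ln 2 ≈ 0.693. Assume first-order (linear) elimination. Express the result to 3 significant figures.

(a) 1200 mg; (b) 19.8 mg/h

Vd(total) = 80 kg × 9.8 L/kg = 784.0 L
LD = Vd × C = 784.0 × 1.53 = 1200 mg
CL = 0.693 × Vd / t½ = 0.693 × 784.0 / 42 = 12.94 L/h
Infusion rate = CL × Css = 12.94 × 1.53 = 19.80 mg/h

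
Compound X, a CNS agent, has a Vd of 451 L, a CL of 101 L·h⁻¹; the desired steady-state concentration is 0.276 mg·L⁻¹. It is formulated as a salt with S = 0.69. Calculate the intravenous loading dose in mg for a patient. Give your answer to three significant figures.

180 mg

The loading dose fills Vd to the target concentration.
LD = Vd × C / S = 451.0 × 0.2760 / 0.69 = 180.4 mg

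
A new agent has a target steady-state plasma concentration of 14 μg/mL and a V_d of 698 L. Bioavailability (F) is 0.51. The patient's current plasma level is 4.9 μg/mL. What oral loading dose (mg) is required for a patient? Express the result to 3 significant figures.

The loading dose fills Vd to the target concentration.
Concentration deficit ΔC = 14 − 4.9 = 9.100 mg/L
LD = Vd × ΔC / F = 698.0 × 9.100 / 0.51 = 12450 mg

12500 mg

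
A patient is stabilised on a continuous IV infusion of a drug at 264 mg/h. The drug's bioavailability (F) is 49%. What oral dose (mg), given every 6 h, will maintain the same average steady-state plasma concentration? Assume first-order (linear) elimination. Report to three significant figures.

3230 mg

To maintain the same Css, the systemic dosing rate must be unchanged: F·D/τ = infusion rate.
D = rate × τ / F = 264 × 6 / 0.49 = 3233 mg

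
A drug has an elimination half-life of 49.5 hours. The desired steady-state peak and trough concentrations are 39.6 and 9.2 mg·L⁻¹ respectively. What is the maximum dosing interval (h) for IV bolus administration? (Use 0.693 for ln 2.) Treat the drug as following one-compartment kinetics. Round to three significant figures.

104 h

k = 0.693 / t½ = 0.693 / 49.5 = 0.01400 h⁻¹
Between IV bolus doses, concentration decays as C = C₀·e^(−kτ), so C_peak/C_trough = e^(kτ).
τ_max = ln(C_peak/C_trough) / k = ln(39.6/9.2) / 0.01400 = 1.460 / 0.01400 = 104.3 h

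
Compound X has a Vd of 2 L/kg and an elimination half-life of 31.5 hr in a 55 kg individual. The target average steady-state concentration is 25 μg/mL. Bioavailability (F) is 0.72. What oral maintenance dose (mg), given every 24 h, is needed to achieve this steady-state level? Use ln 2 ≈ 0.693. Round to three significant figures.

Vd = 2 L/kg × 55 kg = 110.0 L
CL = ln 2 · Vd / t½ = 0.693 × 110.0 / 31.5 = 2.420 L/h
D = CL × Css × τ / F = 2.420 × 25 × 24 / 0.72 = 2017 mg

2020 mg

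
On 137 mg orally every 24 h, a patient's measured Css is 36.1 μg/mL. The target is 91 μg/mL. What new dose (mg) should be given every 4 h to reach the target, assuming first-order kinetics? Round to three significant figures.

For first-order elimination, Css ∝ F·D/(CL·τ); F and CL are unchanged, so Css ∝ D/τ.
D₂ = D₁ × (Css,target / Css,current) × (τ₂/τ₁) = 137 × (91/36.1) × (4/24) = 57.56 mg

57.6 mg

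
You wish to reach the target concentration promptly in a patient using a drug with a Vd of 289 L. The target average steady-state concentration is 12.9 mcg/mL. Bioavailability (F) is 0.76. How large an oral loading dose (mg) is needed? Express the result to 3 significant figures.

LD = Vd × C / F = 289.0 × 12.90 / 0.76 = 4905 mg

4910 mg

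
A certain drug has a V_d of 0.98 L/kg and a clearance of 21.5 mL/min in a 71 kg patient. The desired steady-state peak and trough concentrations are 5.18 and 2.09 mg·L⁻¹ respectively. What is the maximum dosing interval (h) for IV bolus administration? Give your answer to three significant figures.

Vd(total) = 71 kg × 0.98 L/kg = 69.58 L
CL = 21.5 mL/min × 60/1000 = 1.290 L/h
k = CL / Vd = 1.290 / 69.58 = 0.01854 h⁻¹
Between IV bolus doses, concentration decays as C = C₀·e^(−kτ), so C_peak/C_trough = e^(kτ).
τ_max = ln(C_peak/C_trough) / k = ln(5.18/2.09) / 0.01854 = 0.9076 / 0.01854 = 48.95 h

49.0 h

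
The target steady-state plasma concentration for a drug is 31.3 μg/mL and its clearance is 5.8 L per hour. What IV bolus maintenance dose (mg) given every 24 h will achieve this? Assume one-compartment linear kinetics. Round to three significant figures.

At steady state, dose per interval replaces the amount cleared in that interval: D/τ = CL·Css.
D = CL × Css × τ = 5.800 × 31.3 × 24 = 4357 mg

4360 mg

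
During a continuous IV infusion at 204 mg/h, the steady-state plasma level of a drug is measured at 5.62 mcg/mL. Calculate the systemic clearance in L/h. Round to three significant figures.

At steady state, infusion rate = CL × Css, so CL = rate / Css.
CL = 204 / 5.62 = 36.30 L/h

36.3 L/h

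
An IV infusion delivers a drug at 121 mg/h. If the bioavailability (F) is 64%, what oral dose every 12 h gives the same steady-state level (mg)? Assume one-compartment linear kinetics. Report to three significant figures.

2270 mg

To maintain the same Css, the systemic dosing rate must be unchanged: F·D/τ = infusion rate.
D = rate × τ / F = 121 × 12 / 0.64 = 2269 mg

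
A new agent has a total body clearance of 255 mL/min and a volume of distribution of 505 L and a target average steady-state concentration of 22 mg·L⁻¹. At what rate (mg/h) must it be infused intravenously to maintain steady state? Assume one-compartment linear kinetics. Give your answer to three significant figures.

337 mg/h

Convert clearance: 255 mL/min × 60 min/h ÷ 1000 mL/L = 15.30 L/h
At steady state, infusion rate equals elimination rate: rate in = CL × Css.
R₀ = 15.30 × 22 = 336.6 mg/h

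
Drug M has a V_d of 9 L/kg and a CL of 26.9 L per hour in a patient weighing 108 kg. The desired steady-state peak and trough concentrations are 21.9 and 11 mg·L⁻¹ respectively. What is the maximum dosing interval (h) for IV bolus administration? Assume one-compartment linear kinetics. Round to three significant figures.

Total Vd = 9 × 108 = 972.0 L
k = CL / Vd = 26.90 / 972.0 = 0.02767 h⁻¹
Between IV bolus doses, concentration decays as C = C₀·e^(−kτ), so C_peak/C_trough = e^(kτ).
τ_max = ln(C_peak/C_trough) / k = ln(21.9/11) / 0.02767 = 0.6886 / 0.02767 = 24.89 h

24.9 h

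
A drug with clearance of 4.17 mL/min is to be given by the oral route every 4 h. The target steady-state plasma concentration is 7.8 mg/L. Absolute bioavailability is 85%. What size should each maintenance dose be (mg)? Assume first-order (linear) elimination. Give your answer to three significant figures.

9.18 mg

CL = 4.17 mL/min × 60/1000 = 0.2502 L/h
D = CL × Css × τ / F = 0.2502 × 7.8 × 4 / 0.85 = 9.184 mg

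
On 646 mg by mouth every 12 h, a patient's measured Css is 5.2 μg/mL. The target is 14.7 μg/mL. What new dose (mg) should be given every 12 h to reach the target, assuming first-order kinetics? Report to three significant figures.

1830 mg

For first-order elimination, Css ∝ F·D/(CL·τ); F and CL are unchanged, so Css ∝ D/τ.
D₂ = D₁ × (Css,target / Css,current) = 646 × 14.7/5.2 = 1826 mg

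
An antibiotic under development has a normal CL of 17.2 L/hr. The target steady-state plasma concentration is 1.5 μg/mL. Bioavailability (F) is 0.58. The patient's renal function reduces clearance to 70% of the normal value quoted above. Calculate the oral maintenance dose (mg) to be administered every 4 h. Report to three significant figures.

Patient clearance = 0.7 × 17.20 = 12.04 L/h
D = CL × Css × τ / F = 12.04 × 1.5 × 4 / 0.58 = 124.6 mg

125 mg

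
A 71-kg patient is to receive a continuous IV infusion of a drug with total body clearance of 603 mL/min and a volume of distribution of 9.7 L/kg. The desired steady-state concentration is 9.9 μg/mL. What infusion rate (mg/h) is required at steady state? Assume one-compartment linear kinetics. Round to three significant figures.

Convert clearance: 603 mL/min × 60 min/h ÷ 1000 mL/L = 36.18 L/h
Maintenance depends on clearance, not Vd — rate in must match rate out.
Infusion rate = CL · Css = 36.18 L/h × 9.9 mg/L = 358.2 mg/h

358 mg/h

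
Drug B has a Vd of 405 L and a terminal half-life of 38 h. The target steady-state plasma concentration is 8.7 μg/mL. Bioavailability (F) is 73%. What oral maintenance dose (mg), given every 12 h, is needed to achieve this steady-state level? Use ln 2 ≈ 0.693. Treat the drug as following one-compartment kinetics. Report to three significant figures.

CL = 0.693 × Vd / t½ = 0.693 × 405.0 / 38 = 7.386 L/h
D = CL × Css × τ / F = 7.386 × 8.7 × 12 / 0.73 = 1056 mg

1060 mg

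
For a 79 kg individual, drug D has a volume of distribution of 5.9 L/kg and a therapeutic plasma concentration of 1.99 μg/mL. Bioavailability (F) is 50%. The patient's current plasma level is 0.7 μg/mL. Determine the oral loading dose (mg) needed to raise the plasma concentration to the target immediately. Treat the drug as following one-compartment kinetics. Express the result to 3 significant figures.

1200 mg

Vd = 5.9 L/kg × 79 kg = 466.1 L
Concentration deficit ΔC = 1.99 − 0.7 = 1.290 mg/L
LD = Vd × ΔC / F = 466.1 × 1.290 / 0.5 = 1203 mg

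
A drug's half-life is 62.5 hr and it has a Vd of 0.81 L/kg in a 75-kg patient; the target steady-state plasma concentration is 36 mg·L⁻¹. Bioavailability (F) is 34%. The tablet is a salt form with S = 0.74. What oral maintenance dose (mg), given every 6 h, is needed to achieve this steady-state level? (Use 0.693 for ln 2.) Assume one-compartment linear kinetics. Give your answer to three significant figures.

Vd(total) = 75 kg × 0.81 L/kg = 60.75 L
CL = 0.693 × Vd / t½ = 0.693 × 60.75 / 62.5 = 0.6736 L/h
D = CL × Css × τ / F / S = 0.6736 × 36 × 6 / 0.34 / 0.74 = 578.3 mg

578 mg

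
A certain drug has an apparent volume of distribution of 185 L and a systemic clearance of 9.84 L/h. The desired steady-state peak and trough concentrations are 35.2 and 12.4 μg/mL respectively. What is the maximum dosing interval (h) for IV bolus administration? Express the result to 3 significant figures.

19.6 h

k = CL / Vd = 9.840 / 185.0 = 0.05319 h⁻¹
Between IV bolus doses, concentration decays as C = C₀·e^(−kτ), so C_peak/C_trough = e^(kτ).
τ_max = ln(C_peak/C_trough) / k = ln(35.2/12.4) / 0.05319 = 1.043 / 0.05319 = 19.61 h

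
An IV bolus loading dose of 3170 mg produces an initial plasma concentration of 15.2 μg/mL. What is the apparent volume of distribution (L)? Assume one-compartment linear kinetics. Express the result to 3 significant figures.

Immediately after an IV bolus, C₀ = Dose / Vd, so Vd = Dose / C₀.
Vd = 3170 / 15.2 = 208.6 L

209 L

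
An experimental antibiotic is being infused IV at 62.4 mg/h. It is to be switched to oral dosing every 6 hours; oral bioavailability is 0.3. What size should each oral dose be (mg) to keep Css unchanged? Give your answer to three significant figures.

To maintain the same Css, the systemic dosing rate must be unchanged: F·D/τ = infusion rate.
D = rate × τ / F = 62.4 × 6 / 0.3 = 1248 mg

1250 mg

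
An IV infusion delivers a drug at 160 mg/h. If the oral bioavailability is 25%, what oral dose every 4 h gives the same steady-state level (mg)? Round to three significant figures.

To maintain the same Css, the systemic dosing rate must be unchanged: F·D/τ = infusion rate.
D = rate × τ / F = 160 × 4 / 0.25 = 2560 mg

2560 mg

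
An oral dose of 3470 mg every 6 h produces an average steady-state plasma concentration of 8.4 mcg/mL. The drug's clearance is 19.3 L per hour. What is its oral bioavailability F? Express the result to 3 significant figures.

F·D/τ = CL·Css at steady state → F = CL·Css·τ / D.
F = 19.3 × 8.4 × 6 / 3470 = 0.280

0.280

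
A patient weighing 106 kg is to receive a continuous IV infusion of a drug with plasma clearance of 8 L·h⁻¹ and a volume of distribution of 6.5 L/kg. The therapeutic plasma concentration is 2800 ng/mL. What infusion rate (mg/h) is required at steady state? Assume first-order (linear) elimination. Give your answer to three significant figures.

22.4 mg/h

C = 2800 ng/mL = 2.800 mg/L
Vd does not affect the maintenance rate; only clearance governs steady-state input.
Rate = CL × Css = 8.000 × 2.8 = 22.40 mg/h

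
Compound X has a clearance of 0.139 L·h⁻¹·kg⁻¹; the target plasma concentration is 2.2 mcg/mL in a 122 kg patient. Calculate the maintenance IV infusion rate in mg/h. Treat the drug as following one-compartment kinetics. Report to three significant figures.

37.3 mg/h

CL = 0.139 L·h⁻¹·kg⁻¹ × 122 kg = 16.96 L/h
At steady state, infusion rate equals elimination rate: rate in = CL × Css.
Infusion rate = CL · Css = 16.96 L/h × 2.2 mg/L = 37.31 mg/h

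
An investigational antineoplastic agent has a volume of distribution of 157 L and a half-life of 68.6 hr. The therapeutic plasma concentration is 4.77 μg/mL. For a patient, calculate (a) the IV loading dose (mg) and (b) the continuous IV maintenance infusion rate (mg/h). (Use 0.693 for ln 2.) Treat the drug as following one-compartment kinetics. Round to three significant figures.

(a) 749 mg; (b) 7.57 mg/h

LD = Vd × C = 157.0 × 4.77 = 748.9 mg
CL = 0.693 × Vd / t½ = 0.693 × 157.0 / 68.6 = 1.586 L/h
Infusion rate = CL × Css = 1.586 × 4.77 = 7.565 mg/h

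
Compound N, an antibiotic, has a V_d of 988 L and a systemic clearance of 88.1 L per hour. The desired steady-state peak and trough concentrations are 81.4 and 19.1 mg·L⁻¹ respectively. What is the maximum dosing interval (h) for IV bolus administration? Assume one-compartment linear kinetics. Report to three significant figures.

k = CL / Vd = 88.10 / 988.0 = 0.08917 h⁻¹
Between IV bolus doses, concentration decays as C = C₀·e^(−kτ), so C_peak/C_trough = e^(kτ).
τ_max = ln(C_peak/C_trough) / k = ln(81.4/19.1) / 0.08917 = 1.450 / 0.08917 = 16.26 h

16.3 h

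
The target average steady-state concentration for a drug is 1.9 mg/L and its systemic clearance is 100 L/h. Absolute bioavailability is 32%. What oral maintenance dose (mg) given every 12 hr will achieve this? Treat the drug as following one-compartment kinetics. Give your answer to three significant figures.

At steady state, dose per interval replaces the amount cleared in that interval: F·D/τ = CL·Css.
D = CL × Css × τ / F = 100.0 × 1.9 × 12 / 0.32 = 7125 mg

7130 mg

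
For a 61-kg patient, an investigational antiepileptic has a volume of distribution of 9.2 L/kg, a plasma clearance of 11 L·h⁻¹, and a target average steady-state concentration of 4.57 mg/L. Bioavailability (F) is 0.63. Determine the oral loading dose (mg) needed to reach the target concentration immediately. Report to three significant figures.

4070 mg

Total Vd = 9.2 × 61 = 561.2 L
The loading dose fills Vd to the target concentration.
LD = Vd × C / F = 561.2 × 4.570 / 0.63 = 4071 mg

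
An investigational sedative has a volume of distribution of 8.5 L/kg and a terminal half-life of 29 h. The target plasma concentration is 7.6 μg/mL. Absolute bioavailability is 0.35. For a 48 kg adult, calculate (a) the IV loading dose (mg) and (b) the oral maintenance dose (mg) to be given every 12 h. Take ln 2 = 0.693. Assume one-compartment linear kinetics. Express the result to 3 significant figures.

(a) 3100 mg; (b) 2540 mg

Total Vd = 8.5 × 48 = 408.0 L
LD = Vd × C = 408.0 × 7.6 = 3101 mg
CL = 0.693 × Vd / t½ = 0.693 × 408.0 / 29 = 9.750 L/h
D = CL × Css × τ / F = 9.750 × 7.6 × 12 / 0.35 = 2541 mg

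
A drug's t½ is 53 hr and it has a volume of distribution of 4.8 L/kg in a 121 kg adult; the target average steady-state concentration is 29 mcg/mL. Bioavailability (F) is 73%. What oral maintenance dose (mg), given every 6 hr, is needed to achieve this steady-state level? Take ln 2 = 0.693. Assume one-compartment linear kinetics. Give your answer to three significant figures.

1810 mg

Vd(total) = 121 kg × 4.8 L/kg = 580.8 L
CL = 0.693 × Vd / t½ = 0.693 × 580.8 / 53 = 7.594 L/h
D = CL × Css × τ / F = 7.594 × 29 × 6 / 0.73 = 1810 mg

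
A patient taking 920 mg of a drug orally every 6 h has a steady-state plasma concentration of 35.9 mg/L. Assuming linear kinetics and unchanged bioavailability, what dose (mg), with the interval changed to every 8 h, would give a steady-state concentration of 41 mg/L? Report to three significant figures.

With linear kinetics, Css is proportional to dose rate (D/τ) at fixed clearance.
D₂ = D₁ × (Css,target / Css,current) × (τ₂/τ₁) = 920 × (41/35.9) × (8/6) = 1401 mg

1400 mg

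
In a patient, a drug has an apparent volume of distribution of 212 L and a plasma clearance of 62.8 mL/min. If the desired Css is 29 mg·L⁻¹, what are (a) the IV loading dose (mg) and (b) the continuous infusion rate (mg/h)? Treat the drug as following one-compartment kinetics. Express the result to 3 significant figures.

Loading: fill Vd to C_target → 212.0 L × 29 mg/L = 6148 mg
CL = 62.8 mL/min = 62.8 × 0.06 = 3.768 L/h
Maintenance infusion rate = CL × Css = 3.768 × 29 = 109.3 mg/h

(a) 6150 mg; (b) 109 mg/h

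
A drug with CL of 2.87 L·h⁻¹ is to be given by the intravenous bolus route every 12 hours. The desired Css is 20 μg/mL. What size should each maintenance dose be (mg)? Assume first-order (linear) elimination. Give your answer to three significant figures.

689 mg

D = CL × Css × τ = 2.870 × 20 × 12 = 688.8 mg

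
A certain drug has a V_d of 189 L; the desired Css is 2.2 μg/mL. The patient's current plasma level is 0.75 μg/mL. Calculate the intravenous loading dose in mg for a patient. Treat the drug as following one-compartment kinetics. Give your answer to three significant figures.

Concentration deficit ΔC = 2.2 − 0.75 = 1.450 mg/L
LD = Vd × ΔC = 189.0 × 1.450 = 274.1 mg

274 mg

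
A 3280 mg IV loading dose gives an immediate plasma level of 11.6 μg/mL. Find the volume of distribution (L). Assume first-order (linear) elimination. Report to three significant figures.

283 L

Immediately after an IV bolus, C₀ = Dose / Vd, so Vd = Dose / C₀.
Vd = 3280 / 11.6 = 282.8 L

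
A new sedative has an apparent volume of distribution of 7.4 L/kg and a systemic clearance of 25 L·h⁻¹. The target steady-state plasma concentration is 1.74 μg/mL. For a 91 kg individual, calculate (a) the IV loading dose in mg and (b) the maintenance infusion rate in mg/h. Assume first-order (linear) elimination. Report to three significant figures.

Total Vd = 7.4 × 91 = 673.4 L
Loading dose = Vd × C = 673.4 × 1.74 = 1172 mg
Maintenance infusion rate = CL × Css = 25.00 × 1.74 = 43.50 mg/h

(a) 1170 mg; (b) 43.5 mg/h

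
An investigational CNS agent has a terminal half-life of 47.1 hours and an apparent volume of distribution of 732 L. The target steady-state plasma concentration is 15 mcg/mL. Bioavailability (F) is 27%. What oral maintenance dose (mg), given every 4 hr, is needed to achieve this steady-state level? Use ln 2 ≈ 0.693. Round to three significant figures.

2390 mg

k = 0.693/47.1 = 0.01471 h⁻¹, so CL = k·Vd = 0.01471 × 732.0 = 10.77 L/h
D = CL × Css × τ / F = 10.77 × 15 × 4 / 0.27 = 2393 mg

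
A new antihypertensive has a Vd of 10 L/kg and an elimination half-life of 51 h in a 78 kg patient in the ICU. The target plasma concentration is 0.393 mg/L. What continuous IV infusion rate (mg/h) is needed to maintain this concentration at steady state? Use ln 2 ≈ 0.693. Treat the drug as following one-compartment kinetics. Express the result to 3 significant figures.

4.17 mg/h

Vd = 10 L/kg × 78 kg = 780.0 L
CL = ln 2 · Vd / t½ = 0.693 × 780.0 / 51 = 10.60 L/h
Infusion rate = CL × Css = 10.60 × 0.393 = 4.166 mg/h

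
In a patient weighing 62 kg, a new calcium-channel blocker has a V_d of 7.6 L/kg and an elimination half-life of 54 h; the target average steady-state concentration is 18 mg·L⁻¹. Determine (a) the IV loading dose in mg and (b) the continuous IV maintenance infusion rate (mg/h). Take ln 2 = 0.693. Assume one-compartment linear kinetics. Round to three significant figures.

(a) 8480 mg; (b) 109 mg/h

Vd(total) = 62 kg × 7.6 L/kg = 471.2 L
LD = Vd × C = 471.2 × 18 = 8482 mg
CL = 0.693 × Vd / t½ = 0.693 × 471.2 / 54 = 6.047 L/h
Infusion rate = CL × Css = 6.047 × 18 = 108.8 mg/h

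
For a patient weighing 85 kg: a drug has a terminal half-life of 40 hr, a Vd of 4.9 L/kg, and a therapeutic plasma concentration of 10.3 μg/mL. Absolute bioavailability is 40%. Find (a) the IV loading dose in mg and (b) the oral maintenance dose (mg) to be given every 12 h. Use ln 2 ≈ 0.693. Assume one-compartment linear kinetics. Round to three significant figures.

Vd = 4.9 L/kg × 85 kg = 416.5 L
LD = Vd × C = 416.5 × 10.3 = 4290 mg
CL = 0.693 × Vd / t½ = 0.693 × 416.5 / 40 = 7.216 L/h
D = CL × Css × τ / F = 7.216 × 10.3 × 12 / 0.4 = 2230 mg

(a) 4290 mg; (b) 2230 mg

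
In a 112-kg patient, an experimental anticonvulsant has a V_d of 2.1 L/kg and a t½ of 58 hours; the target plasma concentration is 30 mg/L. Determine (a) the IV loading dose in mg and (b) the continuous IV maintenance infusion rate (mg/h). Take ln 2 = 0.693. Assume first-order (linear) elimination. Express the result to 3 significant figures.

Total Vd = 2.1 × 112 = 235.2 L
LD = Vd × C = 235.2 × 30 = 7056 mg
CL = 0.693 × Vd / t½ = 0.693 × 235.2 / 58 = 2.810 L/h
Infusion rate = CL × Css = 2.810 × 30 = 84.30 mg/h

(a) 7060 mg; (b) 84.3 mg/h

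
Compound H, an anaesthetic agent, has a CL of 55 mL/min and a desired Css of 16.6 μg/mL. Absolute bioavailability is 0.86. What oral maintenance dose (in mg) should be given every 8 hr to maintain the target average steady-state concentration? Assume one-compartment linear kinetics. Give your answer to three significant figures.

CL = 55 mL/min × 60/1000 = 3.300 L/h
D = CL × Css × τ / F = 3.300 × 16.6 × 8 / 0.86 = 509.6 mg

510 mg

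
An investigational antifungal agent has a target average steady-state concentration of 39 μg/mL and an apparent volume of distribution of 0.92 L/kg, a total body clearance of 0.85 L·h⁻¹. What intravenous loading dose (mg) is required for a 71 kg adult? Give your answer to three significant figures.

Vd(total) = 71 kg × 0.92 L/kg = 65.32 L
The loading dose fills Vd to the target concentration.
LD = Vd × C = 65.32 × 39.00 = 2547 mg

2550 mg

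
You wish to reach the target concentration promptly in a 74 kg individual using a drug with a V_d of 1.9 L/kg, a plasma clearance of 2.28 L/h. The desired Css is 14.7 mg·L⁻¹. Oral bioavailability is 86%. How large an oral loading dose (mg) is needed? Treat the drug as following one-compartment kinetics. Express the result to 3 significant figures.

Total Vd = 1.9 × 74 = 140.6 L
Loading dose depends on Vd (not clearance): it fills the distribution volume.
LD = Vd × C / F = 140.6 × 14.70 / 0.86 = 2403 mg

2400 mg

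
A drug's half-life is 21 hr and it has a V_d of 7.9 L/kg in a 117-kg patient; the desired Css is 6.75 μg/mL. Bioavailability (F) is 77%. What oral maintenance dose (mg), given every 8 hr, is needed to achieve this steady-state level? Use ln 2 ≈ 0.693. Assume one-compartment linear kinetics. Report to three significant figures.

Total Vd = 7.9 × 117 = 924.3 L
CL = ln 2 · Vd / t½ = 0.693 × 924.3 / 21 = 30.50 L/h
D = CL × Css × τ / F = 30.50 × 6.75 × 8 / 0.77 = 2139 mg

2140 mg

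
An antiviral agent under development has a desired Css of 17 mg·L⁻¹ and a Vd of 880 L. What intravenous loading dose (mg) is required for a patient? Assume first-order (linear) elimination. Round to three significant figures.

15000 mg

LD = Vd × C = 880.0 × 17.00 = 14960 mg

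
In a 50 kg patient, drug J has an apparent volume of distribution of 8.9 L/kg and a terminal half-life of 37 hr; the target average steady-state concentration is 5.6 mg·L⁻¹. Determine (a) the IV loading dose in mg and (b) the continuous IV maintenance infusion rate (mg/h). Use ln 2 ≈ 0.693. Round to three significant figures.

(a) 2490 mg; (b) 46.7 mg/h

Vd(total) = 50 kg × 8.9 L/kg = 445.0 L
LD = Vd × C = 445.0 × 5.6 = 2492 mg
CL = 0.693 × Vd / t½ = 0.693 × 445.0 / 37 = 8.335 L/h
Infusion rate = CL × Css = 8.335 × 5.6 = 46.68 mg/h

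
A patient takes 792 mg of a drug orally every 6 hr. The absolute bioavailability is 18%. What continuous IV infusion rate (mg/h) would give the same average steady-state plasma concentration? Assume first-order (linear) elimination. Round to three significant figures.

23.8 mg/h

Equivalent systemic input: infusion rate = F·D/τ.
Rate = 0.18 × 792 / 6 = 23.76 mg/h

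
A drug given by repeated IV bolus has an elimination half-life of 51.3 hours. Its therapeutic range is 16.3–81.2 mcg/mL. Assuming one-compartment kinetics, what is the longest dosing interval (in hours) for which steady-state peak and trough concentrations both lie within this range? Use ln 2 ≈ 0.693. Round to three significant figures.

119 h

k = 0.693 / t½ = 0.693 / 51.3 = 0.01351 h⁻¹
Between IV bolus doses, concentration decays as C = C₀·e^(−kτ), so C_peak/C_trough = e^(kτ).
τ_max = ln(C_peak/C_trough) / k = ln(81.2/16.3) / 0.01351 = 1.606 / 0.01351 = 118.9 h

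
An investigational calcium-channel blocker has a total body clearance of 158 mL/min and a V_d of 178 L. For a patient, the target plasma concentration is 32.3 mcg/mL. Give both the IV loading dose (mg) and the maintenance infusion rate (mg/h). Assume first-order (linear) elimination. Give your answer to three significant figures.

(a) 5750 mg; (b) 306 mg/h

Loading: fill Vd to C_target → 178.0 L × 32.3 mg/L = 5749 mg
CL = 158 mL/min × 60/1000 = 9.480 L/h
Maintenance infusion rate = CL × Css = 9.480 × 32.3 = 306.2 mg/h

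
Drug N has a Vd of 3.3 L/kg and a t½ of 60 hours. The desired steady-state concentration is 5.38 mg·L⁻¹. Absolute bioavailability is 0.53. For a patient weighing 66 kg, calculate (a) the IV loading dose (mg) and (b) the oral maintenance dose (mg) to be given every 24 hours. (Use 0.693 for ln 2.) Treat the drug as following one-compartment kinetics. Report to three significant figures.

(a) 1170 mg; (b) 613 mg

Vd(total) = 66 kg × 3.3 L/kg = 217.8 L
LD = Vd × C = 217.8 × 5.38 = 1172 mg
CL = 0.693 × Vd / t½ = 0.693 × 217.8 / 60 = 2.516 L/h
D = CL × Css × τ / F = 2.516 × 5.38 × 24 / 0.53 = 613.0 mg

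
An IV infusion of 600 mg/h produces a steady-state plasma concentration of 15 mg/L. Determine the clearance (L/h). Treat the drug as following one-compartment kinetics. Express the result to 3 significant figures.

40.0 L/h

At steady state, infusion rate = CL × Css, so CL = rate / Css.
CL = 600 / 15 = 40.00 L/h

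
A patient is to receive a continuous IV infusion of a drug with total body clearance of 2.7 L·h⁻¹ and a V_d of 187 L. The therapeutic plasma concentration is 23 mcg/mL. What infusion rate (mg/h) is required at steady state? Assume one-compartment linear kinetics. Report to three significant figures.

62.1 mg/h

Rate = CL × Css = 2.700 × 23 = 62.10 mg/h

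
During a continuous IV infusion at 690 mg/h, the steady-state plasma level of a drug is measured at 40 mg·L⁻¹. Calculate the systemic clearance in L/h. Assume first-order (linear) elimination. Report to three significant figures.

17.3 L/h

At steady state, infusion rate = CL × Css, so CL = rate / Css.
CL = 690 / 40 = 17.25 L/h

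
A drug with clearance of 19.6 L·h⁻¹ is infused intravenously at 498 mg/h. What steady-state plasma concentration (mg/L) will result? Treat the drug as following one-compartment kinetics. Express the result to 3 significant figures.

Css = rate / CL = 498 / 19.60 = 25.41 mg/L

25.4 mg/L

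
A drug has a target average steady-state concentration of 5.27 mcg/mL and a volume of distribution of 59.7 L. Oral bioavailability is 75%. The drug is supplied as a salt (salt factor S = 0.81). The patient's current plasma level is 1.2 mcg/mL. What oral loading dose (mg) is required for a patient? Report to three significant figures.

400 mg

The loading dose fills Vd to the target concentration.
Concentration deficit ΔC = 5.27 − 1.2 = 4.070 mg/L
LD = Vd × ΔC / F / S = 59.70 × 4.070 / 0.75 / 0.81 = 400.0 mg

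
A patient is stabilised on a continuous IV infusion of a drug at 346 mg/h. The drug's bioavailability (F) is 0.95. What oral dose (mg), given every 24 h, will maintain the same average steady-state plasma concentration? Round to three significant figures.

To maintain the same Css, the systemic dosing rate must be unchanged: F·D/τ = infusion rate.
D = rate × τ / F = 346 × 24 / 0.95 = 8741 mg

8740 mg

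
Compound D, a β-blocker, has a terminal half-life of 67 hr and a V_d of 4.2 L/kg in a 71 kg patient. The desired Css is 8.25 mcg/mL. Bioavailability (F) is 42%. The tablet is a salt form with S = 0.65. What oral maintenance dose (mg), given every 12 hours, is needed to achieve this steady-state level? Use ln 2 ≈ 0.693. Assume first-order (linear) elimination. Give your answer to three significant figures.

1120 mg

Vd = 4.2 L/kg × 71 kg = 298.2 L
CL = ln 2 · Vd / t½ = 0.693 × 298.2 / 67 = 3.084 L/h
D = CL × Css × τ / F / S = 3.084 × 8.25 × 12 / 0.42 / 0.65 = 1118 mg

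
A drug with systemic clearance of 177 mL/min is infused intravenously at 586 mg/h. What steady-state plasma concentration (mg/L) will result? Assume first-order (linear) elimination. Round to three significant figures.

55.2 mg/L

Convert clearance: 177 mL/min × 60 min/h ÷ 1000 mL/L = 10.62 L/h
Css = rate / CL = 586 / 10.62 = 55.18 mg/L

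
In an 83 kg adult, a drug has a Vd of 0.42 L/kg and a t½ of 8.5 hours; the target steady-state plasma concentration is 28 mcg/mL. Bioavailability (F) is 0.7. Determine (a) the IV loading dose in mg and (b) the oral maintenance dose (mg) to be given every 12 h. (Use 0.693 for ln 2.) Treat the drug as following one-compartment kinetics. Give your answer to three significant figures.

Vd(total) = 83 kg × 0.42 L/kg = 34.86 L
LD = Vd × C = 34.86 × 28 = 976.1 mg
CL = 0.693 × Vd / t½ = 0.693 × 34.86 / 8.5 = 2.842 L/h
D = CL × Css × τ / F = 2.842 × 28 × 12 / 0.7 = 1364 mg

(a) 976 mg; (b) 1360 mg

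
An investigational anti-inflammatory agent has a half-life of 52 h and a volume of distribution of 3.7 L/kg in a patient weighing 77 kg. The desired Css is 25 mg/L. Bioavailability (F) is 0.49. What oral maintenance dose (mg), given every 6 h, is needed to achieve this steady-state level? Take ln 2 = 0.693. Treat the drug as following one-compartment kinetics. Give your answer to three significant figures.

1160 mg

Vd(total) = 77 kg × 3.7 L/kg = 284.9 L
CL = 0.693 × Vd / t½ = 0.693 × 284.9 / 52 = 3.797 L/h
D = CL × Css × τ / F = 3.797 × 25 × 6 / 0.49 = 1162 mg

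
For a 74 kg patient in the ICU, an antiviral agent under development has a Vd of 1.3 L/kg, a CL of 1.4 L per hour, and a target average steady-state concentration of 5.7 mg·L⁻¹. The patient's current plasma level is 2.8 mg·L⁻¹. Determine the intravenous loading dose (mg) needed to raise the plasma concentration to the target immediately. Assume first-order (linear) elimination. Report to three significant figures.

Total Vd = 1.3 × 74 = 96.20 L
The loading dose fills Vd to the target concentration; clearance is irrelevant here.
Concentration deficit ΔC = 5.7 − 2.8 = 2.900 mg/L
LD = Vd × ΔC = 96.20 × 2.900 = 279.0 mg

279 mg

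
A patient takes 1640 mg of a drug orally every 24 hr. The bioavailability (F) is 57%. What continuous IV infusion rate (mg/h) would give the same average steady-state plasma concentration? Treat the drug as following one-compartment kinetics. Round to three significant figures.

39.0 mg/h

Equivalent systemic input: infusion rate = F·D/τ.
Rate = 0.57 × 1640 / 24 = 38.95 mg/h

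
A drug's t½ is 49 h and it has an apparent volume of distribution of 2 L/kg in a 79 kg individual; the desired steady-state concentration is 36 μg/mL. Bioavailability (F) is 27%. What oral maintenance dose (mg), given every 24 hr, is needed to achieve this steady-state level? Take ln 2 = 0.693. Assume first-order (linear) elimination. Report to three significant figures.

7150 mg

Vd = 2 L/kg × 79 kg = 158.0 L
k = 0.693/49 = 0.01414 h⁻¹, so CL = k·Vd = 0.01414 × 158.0 = 2.234 L/h
D = CL × Css × τ / F = 2.234 × 36 × 24 / 0.27 = 7149 mg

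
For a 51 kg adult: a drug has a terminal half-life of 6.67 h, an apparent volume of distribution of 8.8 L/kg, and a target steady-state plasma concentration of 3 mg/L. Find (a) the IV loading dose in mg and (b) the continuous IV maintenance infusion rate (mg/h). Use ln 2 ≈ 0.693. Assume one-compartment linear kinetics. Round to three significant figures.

(a) 1350 mg; (b) 140 mg/h

Vd(total) = 51 kg × 8.8 L/kg = 448.8 L
LD = Vd × C = 448.8 × 3 = 1346 mg
CL = 0.693 × Vd / t½ = 0.693 × 448.8 / 6.67 = 46.63 L/h
Infusion rate = CL × Css = 46.63 × 3 = 139.9 mg/h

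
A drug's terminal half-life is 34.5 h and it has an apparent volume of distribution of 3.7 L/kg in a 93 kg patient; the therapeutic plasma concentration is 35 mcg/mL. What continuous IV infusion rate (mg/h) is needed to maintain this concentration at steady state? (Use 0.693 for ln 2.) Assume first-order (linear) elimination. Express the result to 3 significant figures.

Vd = 3.7 L/kg × 93 kg = 344.1 L
CL = 0.693 × Vd / t½ = 0.693 × 344.1 / 34.5 = 6.912 L/h
Infusion rate = CL × Css = 6.912 × 35 = 241.9 mg/h

242 mg/h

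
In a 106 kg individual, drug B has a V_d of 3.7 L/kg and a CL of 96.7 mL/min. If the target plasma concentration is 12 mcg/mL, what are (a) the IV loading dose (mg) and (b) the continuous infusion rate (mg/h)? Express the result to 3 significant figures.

Vd = 3.7 L/kg × 106 kg = 392.2 L
Loading dose = Vd × C = 392.2 × 12 = 4706 mg
CL = 96.7 mL/min = 96.7 × 0.06 = 5.802 L/h
Maintenance: replace elimination → rate = CL × Css = 5.802 × 12 = 69.62 mg/h

(a) 4710 mg; (b) 69.6 mg/h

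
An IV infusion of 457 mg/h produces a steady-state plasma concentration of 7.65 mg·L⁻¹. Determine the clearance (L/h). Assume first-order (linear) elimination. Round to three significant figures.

At steady state, infusion rate = CL × Css, so CL = rate / Css.
CL = 457 / 7.65 = 59.74 L/h

59.7 L/h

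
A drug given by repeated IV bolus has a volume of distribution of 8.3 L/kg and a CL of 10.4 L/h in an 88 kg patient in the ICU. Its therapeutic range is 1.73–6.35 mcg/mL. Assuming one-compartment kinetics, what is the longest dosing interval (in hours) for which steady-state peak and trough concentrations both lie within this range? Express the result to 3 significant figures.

Vd = 8.3 L/kg × 88 kg = 730.4 L
k = CL / Vd = 10.40 / 730.4 = 0.01424 h⁻¹
Between IV bolus doses, concentration decays as C = C₀·e^(−kτ), so C_peak/C_trough = e^(kτ).
τ_max = ln(C_peak/C_trough) / k = ln(6.35/1.73) / 0.01424 = 1.300 / 0.01424 = 91.29 h

91.3 h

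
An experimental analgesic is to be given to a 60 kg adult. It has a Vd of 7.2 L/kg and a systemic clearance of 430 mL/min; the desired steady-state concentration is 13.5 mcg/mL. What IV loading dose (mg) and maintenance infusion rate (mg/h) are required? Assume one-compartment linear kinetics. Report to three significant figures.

(a) 5830 mg; (b) 348 mg/h

Total Vd = 7.2 × 60 = 432.0 L
Loading dose = Vd × C = 432.0 × 13.5 = 5832 mg
Convert clearance: 430 mL/min × 60 min/h ÷ 1000 mL/L = 25.80 L/h
Maintenance infusion rate = CL × Css = 25.80 × 13.5 = 348.3 mg/h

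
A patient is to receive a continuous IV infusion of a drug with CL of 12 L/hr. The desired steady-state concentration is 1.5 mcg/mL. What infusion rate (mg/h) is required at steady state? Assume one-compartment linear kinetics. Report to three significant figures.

18.0 mg/h

Rate = CL × Css = 12.00 × 1.5 = 18.00 mg/h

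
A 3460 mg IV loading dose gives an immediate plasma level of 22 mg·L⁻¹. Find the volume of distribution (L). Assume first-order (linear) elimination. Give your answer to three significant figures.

Immediately after an IV bolus, C₀ = Dose / Vd, so Vd = Dose / C₀.
Vd = 3460 / 22 = 157.3 L

157 L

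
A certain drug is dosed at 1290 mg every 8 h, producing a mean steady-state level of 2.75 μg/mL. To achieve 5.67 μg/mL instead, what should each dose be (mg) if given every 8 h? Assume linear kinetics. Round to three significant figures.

With linear kinetics, Css is proportional to dose rate (D/τ) at fixed clearance.
D₂ = D₁ × (Css,target / Css,current) = 1290 × 5.67/2.75 = 2660 mg

2660 mg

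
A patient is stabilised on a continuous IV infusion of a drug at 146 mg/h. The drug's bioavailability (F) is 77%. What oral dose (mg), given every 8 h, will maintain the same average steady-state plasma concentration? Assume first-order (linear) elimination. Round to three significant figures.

1520 mg

To maintain the same Css, the systemic dosing rate must be unchanged: F·D/τ = infusion rate.
D = rate × τ / F = 146 × 8 / 0.77 = 1517 mg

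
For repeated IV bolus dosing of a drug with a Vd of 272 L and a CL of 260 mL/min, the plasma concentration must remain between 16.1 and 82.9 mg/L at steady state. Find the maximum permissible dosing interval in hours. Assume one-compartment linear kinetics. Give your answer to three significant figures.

28.6 h

CL = 260 mL/min × 60/1000 = 15.60 L/h
k = CL / Vd = 15.60 / 272.0 = 0.05735 h⁻¹
Between IV bolus doses, concentration decays as C = C₀·e^(−kτ), so C_peak/C_trough = e^(kτ).
τ_max = ln(C_peak/C_trough) / k = ln(82.9/16.1) / 0.05735 = 1.639 / 0.05735 = 28.58 h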